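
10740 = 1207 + 9533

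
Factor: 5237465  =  5^1 * 647^1*1619^1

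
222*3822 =848484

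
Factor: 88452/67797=2^2*3^( - 2)*7^1*13^1*31^( - 1) = 364/279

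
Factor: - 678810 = -2^1 *3^1*5^1*11^3*17^1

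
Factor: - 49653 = - 3^4*613^1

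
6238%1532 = 110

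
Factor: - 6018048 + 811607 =-23^1*226367^1  =  - 5206441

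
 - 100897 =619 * ( - 163 ) 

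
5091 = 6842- 1751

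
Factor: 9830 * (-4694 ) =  - 2^2*5^1*983^1 *2347^1 = - 46142020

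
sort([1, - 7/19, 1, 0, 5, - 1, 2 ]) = [ - 1, - 7/19,0 , 1, 1, 2, 5]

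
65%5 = 0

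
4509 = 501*9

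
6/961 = 6/961=0.01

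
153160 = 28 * 5470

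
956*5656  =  5407136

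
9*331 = 2979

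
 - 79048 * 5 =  - 395240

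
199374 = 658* 303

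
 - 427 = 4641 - 5068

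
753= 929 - 176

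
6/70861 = 6/70861  =  0.00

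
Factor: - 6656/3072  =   - 2^( - 1)*3^( - 1)*13^1=- 13/6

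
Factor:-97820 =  -2^2*5^1*67^1 *73^1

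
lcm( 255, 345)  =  5865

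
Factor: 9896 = 2^3*1237^1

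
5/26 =5/26 = 0.19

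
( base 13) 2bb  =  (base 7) 1302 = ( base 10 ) 492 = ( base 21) 129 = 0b111101100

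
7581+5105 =12686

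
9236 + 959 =10195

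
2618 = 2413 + 205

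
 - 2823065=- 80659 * 35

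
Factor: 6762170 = 2^1*5^1*676217^1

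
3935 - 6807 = - 2872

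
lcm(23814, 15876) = 47628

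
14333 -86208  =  - 71875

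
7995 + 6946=14941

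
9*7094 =63846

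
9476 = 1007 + 8469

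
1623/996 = 1+209/332 =1.63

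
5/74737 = 5/74737 =0.00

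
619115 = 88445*7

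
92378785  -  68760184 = 23618601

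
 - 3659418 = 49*( - 74682) 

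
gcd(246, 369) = 123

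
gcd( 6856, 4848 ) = 8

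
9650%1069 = 29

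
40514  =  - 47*( - 862)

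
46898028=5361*8748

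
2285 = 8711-6426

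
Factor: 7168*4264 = 30564352=   2^13*7^1 * 13^1*41^1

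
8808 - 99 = 8709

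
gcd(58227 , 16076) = 1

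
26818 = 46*583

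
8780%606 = 296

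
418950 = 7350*57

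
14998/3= 14998/3 = 4999.33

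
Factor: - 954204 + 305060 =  - 2^3*53^1*1531^1 =- 649144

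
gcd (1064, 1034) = 2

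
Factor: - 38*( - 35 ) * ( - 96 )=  - 2^6*3^1 * 5^1 * 7^1*19^1 = - 127680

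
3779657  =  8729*433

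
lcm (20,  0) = 0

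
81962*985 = 80732570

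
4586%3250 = 1336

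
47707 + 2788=50495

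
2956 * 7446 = 22010376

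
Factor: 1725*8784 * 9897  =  2^4 * 3^4 * 5^2*23^1 * 61^1*3299^1 =149963302800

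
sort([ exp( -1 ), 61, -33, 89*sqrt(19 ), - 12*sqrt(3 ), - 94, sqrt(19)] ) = [ - 94,-33,-12*sqrt(3 ) , exp( - 1),  sqrt( 19), 61  ,  89*sqrt(19 )]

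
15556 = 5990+9566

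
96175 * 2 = 192350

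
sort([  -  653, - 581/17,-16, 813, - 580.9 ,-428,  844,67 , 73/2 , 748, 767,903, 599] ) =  [ - 653,- 580.9 ,  -  428,-581/17, - 16,73/2,67,  599,748, 767 , 813 , 844, 903 ] 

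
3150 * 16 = 50400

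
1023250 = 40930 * 25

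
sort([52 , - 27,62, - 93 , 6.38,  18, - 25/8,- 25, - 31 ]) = [- 93, - 31,-27, - 25 , - 25/8, 6.38, 18, 52, 62] 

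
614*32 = 19648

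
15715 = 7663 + 8052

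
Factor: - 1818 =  - 2^1*3^2*101^1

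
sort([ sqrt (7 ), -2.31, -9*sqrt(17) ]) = [ - 9*sqrt( 17 ) , - 2.31, sqrt( 7 ) ]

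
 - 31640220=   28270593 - 59910813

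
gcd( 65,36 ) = 1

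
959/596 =1 + 363/596 = 1.61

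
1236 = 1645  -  409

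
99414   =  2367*42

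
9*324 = 2916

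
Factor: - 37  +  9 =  - 28 = - 2^2*7^1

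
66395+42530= 108925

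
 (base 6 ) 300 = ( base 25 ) 48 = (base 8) 154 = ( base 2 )1101100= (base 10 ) 108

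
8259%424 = 203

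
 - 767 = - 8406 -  -7639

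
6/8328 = 1/1388 = 0.00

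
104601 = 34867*3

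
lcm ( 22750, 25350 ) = 887250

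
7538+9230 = 16768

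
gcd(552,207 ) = 69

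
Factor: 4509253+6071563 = 10580816 = 2^4*37^1*61^1*293^1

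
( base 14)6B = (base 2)1011111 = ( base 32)2v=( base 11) 87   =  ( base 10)95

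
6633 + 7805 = 14438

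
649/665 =649/665  =  0.98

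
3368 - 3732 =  -364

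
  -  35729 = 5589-41318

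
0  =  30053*0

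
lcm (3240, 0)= 0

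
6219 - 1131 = 5088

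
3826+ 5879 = 9705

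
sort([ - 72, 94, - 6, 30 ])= [ - 72, - 6,30, 94 ]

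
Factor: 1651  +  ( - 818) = 7^2*17^1  =  833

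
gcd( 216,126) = 18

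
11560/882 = 5780/441 = 13.11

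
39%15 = 9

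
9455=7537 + 1918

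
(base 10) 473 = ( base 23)kd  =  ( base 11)3a0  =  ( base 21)11B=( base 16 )1D9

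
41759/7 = 41759/7 = 5965.57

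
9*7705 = 69345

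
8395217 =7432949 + 962268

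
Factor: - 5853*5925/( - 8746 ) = 34679025/8746 = 2^( - 1)*3^2*5^2*79^1 * 1951^1*4373^( - 1 )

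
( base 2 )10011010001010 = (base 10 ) 9866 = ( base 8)23212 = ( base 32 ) 9KA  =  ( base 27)deb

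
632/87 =632/87 = 7.26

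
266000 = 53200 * 5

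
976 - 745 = 231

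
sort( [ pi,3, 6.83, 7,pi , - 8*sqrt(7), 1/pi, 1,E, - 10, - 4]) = [ - 8 * sqrt(  7) , - 10, - 4,1/pi, 1, E, 3, pi, pi, 6.83, 7]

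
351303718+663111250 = 1014414968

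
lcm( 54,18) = 54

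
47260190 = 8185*5774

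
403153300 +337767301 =740920601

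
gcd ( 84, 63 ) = 21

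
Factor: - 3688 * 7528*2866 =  - 79569514624= - 2^7*461^1*941^1*1433^1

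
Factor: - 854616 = -2^3*3^1*7^1*5087^1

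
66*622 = 41052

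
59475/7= 8496 +3/7 = 8496.43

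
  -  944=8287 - 9231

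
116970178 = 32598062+84372116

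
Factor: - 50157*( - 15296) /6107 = 2^6*3^2*31^( - 1)*197^( - 1 ) * 239^1*5573^1 = 767201472/6107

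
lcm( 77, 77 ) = 77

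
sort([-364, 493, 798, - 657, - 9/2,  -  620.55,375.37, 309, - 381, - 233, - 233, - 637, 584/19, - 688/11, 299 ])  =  [ - 657 , - 637, - 620.55, - 381, - 364 ,-233, - 233, - 688/11, - 9/2, 584/19,299,309,375.37, 493,798]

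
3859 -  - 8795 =12654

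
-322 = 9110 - 9432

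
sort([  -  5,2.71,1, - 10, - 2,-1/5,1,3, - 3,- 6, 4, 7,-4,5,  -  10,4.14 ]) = [- 10, - 10, - 6,-5,  -  4 ,  -  3, - 2,-1/5 , 1, 1,2.71,3,4,4.14,5,7]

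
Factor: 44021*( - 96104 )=-4230594184 = -  2^3*41^1*293^1*  44021^1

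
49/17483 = 49/17483 = 0.00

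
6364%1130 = 714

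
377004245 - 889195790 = -512191545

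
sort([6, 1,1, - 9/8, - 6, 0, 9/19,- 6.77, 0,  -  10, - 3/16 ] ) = [ - 10, - 6.77, - 6, - 9/8, - 3/16, 0, 0,9/19, 1, 1 , 6] 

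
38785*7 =271495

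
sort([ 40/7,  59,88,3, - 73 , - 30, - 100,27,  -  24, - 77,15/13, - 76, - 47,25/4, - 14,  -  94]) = [ -100, - 94, - 77, - 76, - 73, - 47,-30, - 24, - 14,15/13, 3,40/7,  25/4,27,59,  88]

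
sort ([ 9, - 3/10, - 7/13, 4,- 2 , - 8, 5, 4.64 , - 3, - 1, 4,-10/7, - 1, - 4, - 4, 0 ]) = [  -  8 , - 4, -4, - 3, - 2, - 10/7,  -  1, - 1, - 7/13, - 3/10, 0,4 , 4,  4.64, 5, 9 ]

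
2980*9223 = 27484540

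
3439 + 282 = 3721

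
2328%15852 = 2328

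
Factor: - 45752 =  - 2^3*7^1*19^1*43^1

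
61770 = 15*4118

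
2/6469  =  2/6469  =  0.00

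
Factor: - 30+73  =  43^1 = 43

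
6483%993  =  525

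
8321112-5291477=3029635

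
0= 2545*0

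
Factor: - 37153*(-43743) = 3^1*7^1*53^1*701^1*2083^1 =1625183679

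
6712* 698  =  4684976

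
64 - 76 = - 12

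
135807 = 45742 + 90065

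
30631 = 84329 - 53698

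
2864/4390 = 1432/2195 = 0.65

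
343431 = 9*38159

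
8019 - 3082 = 4937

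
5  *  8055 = 40275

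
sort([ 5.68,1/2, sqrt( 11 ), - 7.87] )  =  [ - 7.87, 1/2, sqrt(11 ), 5.68]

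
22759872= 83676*272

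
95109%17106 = 9579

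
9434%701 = 321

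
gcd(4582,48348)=158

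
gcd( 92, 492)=4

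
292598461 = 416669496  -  124071035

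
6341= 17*373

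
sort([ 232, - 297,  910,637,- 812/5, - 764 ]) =[ - 764, - 297,-812/5, 232,637,910] 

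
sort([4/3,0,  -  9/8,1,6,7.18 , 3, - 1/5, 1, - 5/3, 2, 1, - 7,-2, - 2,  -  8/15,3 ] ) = [ -7 ,-2,-2,-5/3, - 9/8,-8/15, -1/5,0 , 1,1,  1, 4/3,2,3 , 3, 6,7.18]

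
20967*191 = 4004697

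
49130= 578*85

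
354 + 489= 843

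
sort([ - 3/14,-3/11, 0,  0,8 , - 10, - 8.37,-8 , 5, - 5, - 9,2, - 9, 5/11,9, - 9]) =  [- 10, - 9, - 9, - 9, - 8.37, - 8,-5, - 3/11,-3/14, 0,0, 5/11,2,5, 8 , 9 ]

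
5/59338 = 5/59338 = 0.00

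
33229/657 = 33229/657 = 50.58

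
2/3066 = 1/1533 = 0.00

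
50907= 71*717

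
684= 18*38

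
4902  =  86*57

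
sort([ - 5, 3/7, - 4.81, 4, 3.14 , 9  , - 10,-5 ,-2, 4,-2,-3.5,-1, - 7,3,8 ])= [  -  10, - 7, - 5, - 5, - 4.81,- 3.5 , - 2, - 2, - 1, 3/7, 3, 3.14, 4,4, 8 , 9 ]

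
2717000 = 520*5225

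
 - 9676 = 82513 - 92189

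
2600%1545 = 1055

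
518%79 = 44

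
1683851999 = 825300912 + 858551087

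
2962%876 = 334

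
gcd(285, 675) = 15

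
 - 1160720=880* ( - 1319 ) 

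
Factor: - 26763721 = -1291^1 * 20731^1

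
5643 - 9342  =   - 3699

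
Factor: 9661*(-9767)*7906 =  - 2^1 *59^1*67^1  *9661^1*9767^1 = - 746002151222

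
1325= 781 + 544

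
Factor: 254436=2^2*3^1*7^1*13^1*233^1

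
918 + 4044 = 4962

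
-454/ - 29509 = 454/29509 = 0.02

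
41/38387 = 41/38387 = 0.00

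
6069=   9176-3107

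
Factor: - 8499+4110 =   -  4389 = -3^1*7^1*11^1 * 19^1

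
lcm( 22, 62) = 682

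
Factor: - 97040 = - 2^4*5^1*1213^1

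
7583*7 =53081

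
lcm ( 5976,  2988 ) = 5976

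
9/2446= 9/2446=   0.00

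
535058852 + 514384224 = 1049443076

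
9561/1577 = 6  +  99/1577 = 6.06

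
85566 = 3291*26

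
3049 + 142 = 3191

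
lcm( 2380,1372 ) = 116620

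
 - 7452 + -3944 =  - 11396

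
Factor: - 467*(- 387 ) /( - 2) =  - 2^( - 1 )*3^2*43^1 * 467^1 = - 180729/2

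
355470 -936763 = -581293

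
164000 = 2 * 82000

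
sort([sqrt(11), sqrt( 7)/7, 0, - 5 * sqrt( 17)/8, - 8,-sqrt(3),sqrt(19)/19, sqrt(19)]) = [- 8, - 5*sqrt( 17)/8,- sqrt( 3), 0,sqrt(  19)/19,sqrt( 7 )/7, sqrt (11),sqrt( 19) ] 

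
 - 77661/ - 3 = 25887 + 0/1 = 25887.00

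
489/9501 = 163/3167 = 0.05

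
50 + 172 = 222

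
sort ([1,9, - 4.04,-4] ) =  [ - 4.04, - 4, 1, 9]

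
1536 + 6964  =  8500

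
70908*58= 4112664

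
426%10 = 6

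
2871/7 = 410 + 1/7 = 410.14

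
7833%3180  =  1473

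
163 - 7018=-6855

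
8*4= 32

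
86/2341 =86/2341 = 0.04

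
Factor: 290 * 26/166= 3770/83 = 2^1*5^1 * 13^1*29^1 * 83^(-1)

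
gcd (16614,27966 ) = 6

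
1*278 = 278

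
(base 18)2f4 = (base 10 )922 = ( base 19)2AA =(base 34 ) r4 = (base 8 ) 1632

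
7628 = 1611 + 6017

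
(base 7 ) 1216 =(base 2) 111000110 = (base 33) DP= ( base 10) 454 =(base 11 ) 383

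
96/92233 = 96/92233=0.00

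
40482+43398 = 83880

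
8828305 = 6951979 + 1876326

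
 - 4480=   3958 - 8438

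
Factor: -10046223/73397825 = - 3^2*5^(  -  2) * 11^1 * 37^(-1)*79349^( - 1)*101477^1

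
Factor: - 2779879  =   -1223^1*2273^1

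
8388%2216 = 1740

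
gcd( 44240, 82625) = 5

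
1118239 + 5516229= 6634468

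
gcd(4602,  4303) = 13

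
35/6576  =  35/6576 = 0.01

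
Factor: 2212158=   2^1* 3^1*13^1*79^1*359^1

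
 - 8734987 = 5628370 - 14363357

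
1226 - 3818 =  - 2592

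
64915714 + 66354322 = 131270036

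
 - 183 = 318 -501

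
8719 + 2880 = 11599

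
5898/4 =2949/2 = 1474.50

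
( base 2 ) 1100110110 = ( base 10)822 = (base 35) NH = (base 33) OU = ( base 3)1010110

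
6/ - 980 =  - 3/490 = - 0.01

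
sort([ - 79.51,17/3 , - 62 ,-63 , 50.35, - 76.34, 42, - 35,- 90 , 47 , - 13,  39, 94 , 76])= [ - 90 , - 79.51,  -  76.34,  -  63, - 62 ,- 35,-13 , 17/3, 39,  42,47,  50.35,76,  94] 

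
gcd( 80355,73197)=3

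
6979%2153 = 520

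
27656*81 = 2240136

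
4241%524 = 49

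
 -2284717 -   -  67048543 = 64763826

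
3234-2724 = 510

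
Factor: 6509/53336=2^( - 3)*23^1* 59^(-1 )*113^( - 1)* 283^1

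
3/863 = 3/863 = 0.00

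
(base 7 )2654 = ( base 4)33323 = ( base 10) 1019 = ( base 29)164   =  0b1111111011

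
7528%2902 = 1724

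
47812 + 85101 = 132913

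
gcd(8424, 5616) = 2808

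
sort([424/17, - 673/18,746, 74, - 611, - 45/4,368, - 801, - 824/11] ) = [ - 801 , - 611,-824/11,- 673/18,-45/4, 424/17, 74,368,746 ] 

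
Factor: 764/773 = 2^2*191^1*773^(-1 ) 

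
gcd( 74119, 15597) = 1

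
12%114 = 12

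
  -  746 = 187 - 933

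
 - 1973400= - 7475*264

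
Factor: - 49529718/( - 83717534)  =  3^6 *7^1*19^( - 1)*23^1 *211^1 * 421^(  -  1 )*5233^( - 1 ) = 24764859/41858767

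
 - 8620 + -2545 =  - 11165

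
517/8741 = 517/8741 = 0.06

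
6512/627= 592/57 = 10.39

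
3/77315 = 3/77315 = 0.00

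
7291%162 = 1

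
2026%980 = 66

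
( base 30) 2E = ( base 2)1001010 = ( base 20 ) 3E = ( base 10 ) 74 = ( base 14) 54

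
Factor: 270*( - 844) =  - 2^3*3^3*5^1*211^1 = - 227880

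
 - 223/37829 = -223/37829 = -0.01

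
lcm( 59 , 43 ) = 2537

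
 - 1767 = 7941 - 9708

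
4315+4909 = 9224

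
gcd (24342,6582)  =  6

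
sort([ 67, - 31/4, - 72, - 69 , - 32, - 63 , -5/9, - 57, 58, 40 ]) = [ - 72, -69, - 63, - 57, - 32, - 31/4,-5/9, 40,58,  67 ]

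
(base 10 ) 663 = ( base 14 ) 355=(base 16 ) 297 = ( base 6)3023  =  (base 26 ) pd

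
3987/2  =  1993 + 1/2 = 1993.50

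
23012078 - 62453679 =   -  39441601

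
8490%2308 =1566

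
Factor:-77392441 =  - 7^1* 719^1*15377^1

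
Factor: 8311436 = 2^2 *7^1*17^1*19^1*919^1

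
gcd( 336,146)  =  2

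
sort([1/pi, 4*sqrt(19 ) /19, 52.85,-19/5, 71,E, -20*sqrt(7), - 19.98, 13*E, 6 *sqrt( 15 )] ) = [ - 20*sqrt (7 ) , - 19.98, - 19/5, 1/pi,4*sqrt (19 ) /19,E,6*sqrt(15),13*E, 52.85,71]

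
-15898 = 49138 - 65036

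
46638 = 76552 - 29914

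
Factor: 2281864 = 2^3 * 13^1*37^1*593^1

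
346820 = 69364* 5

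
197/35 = 5 + 22/35 = 5.63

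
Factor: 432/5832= 2/27 = 2^1*3^( -3) 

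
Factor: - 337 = -337^1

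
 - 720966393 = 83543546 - 804509939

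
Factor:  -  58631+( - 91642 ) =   -  150273 = -3^2*59^1*283^1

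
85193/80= 85193/80 = 1064.91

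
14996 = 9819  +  5177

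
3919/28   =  3919/28 = 139.96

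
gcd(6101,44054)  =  1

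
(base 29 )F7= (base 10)442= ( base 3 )121101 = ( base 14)238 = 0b110111010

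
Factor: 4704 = 2^5*3^1*7^2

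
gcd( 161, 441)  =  7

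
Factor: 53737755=3^1*5^1*89^1*40253^1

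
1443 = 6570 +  - 5127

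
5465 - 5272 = 193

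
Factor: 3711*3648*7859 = 106393004352 = 2^6*3^2* 19^1 * 29^1*271^1*1237^1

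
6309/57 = 2103/19 = 110.68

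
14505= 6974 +7531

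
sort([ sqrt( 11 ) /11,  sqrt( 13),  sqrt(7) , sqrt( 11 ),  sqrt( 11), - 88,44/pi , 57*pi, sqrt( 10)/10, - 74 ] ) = [-88, - 74, sqrt(11 ) /11, sqrt( 10)/10 , sqrt(7), sqrt( 11), sqrt(11),sqrt( 13) , 44/pi,57*pi]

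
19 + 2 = 21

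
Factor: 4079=4079^1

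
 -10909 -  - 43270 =32361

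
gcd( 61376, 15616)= 64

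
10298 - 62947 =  - 52649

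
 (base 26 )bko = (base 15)2570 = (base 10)7980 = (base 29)9E5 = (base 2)1111100101100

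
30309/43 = 30309/43= 704.86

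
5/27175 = 1/5435  =  0.00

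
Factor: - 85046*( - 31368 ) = 2667722928 = 2^4*3^1*13^1*1307^1 *3271^1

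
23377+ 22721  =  46098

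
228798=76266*3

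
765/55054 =765/55054  =  0.01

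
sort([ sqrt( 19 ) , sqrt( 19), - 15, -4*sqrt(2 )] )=[ - 15,-4*sqrt( 2),sqrt (19),  sqrt( 19) ]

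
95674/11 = 8697 + 7/11= 8697.64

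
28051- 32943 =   -  4892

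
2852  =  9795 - 6943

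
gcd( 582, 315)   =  3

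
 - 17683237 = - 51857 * 341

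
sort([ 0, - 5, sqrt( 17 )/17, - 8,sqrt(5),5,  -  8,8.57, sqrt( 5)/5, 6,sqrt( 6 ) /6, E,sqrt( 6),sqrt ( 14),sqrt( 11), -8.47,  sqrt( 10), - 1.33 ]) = [ - 8.47, - 8,-8,-5, - 1.33,0,sqrt( 17)/17, sqrt( 6 ) /6,sqrt( 5 )/5,sqrt(5 ) , sqrt( 6), E,sqrt( 10),sqrt( 11), sqrt( 14 ),5,6,8.57 ]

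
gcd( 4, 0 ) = 4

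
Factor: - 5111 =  - 19^1*269^1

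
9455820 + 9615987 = 19071807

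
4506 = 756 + 3750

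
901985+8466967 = 9368952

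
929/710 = 929/710 = 1.31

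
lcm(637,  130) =6370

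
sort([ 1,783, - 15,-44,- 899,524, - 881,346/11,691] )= [ -899, -881, - 44, - 15,1 , 346/11,524, 691, 783]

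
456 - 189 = 267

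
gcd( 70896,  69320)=8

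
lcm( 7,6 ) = 42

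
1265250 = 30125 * 42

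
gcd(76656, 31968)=48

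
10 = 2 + 8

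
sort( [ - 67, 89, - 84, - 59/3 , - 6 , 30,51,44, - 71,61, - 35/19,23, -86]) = [ - 86, - 84, - 71, - 67, - 59/3, - 6 , - 35/19,23, 30,44,51, 61,89]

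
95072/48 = 5942/3 =1980.67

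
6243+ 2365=8608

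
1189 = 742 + 447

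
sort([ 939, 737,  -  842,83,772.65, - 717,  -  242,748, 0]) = [ - 842 , - 717,-242,  0,83,  737,748,772.65,939 ]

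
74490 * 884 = 65849160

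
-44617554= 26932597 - 71550151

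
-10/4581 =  - 1 + 4571/4581 = - 0.00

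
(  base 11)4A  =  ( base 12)46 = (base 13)42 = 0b110110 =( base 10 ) 54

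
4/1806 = 2/903  =  0.00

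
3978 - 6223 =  - 2245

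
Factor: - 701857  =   - 13^2*4153^1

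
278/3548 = 139/1774= 0.08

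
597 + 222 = 819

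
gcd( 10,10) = 10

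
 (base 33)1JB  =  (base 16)6bf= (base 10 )1727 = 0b11010111111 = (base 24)2nn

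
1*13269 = 13269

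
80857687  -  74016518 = 6841169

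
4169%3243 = 926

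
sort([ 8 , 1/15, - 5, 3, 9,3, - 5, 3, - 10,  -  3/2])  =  [-10,-5, - 5, - 3/2 , 1/15 , 3, 3 , 3 , 8, 9]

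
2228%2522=2228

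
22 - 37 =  - 15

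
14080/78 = 180+20/39 = 180.51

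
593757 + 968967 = 1562724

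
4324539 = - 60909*( -71 ) 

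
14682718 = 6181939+8500779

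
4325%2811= 1514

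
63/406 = 9/58 = 0.16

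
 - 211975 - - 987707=775732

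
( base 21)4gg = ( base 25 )39g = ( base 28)2JG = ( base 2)100001000100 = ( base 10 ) 2116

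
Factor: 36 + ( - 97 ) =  - 61 = - 61^1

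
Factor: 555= 3^1*5^1*37^1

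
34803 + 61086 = 95889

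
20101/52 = 386 + 29/52 = 386.56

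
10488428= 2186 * 4798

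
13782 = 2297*6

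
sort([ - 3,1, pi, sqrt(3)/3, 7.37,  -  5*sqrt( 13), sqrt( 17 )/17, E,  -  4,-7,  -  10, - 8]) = [ - 5*sqrt(13 ), - 10, - 8, - 7, - 4, - 3, sqrt ( 17 )/17,sqrt(3) /3, 1, E,pi,  7.37]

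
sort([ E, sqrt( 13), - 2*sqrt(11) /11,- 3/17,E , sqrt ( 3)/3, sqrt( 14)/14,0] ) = [ - 2*sqrt ( 11)/11, - 3/17, 0,sqrt(14 )/14, sqrt (3)/3, E,E, sqrt(13 )] 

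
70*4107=287490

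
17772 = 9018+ 8754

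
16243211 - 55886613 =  - 39643402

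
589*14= 8246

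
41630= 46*905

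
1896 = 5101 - 3205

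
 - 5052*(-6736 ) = 34030272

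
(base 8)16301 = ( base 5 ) 213421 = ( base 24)CIH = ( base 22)F4D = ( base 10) 7361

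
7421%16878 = 7421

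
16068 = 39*412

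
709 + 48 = 757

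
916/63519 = 916/63519  =  0.01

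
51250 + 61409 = 112659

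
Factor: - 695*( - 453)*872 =274536120 = 2^3* 3^1*5^1*109^1 * 139^1*151^1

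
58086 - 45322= 12764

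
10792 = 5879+4913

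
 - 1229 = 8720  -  9949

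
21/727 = 21/727 =0.03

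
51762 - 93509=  - 41747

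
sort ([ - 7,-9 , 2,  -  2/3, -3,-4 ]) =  [-9, - 7, - 4,-3,-2/3,2 ]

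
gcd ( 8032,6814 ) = 2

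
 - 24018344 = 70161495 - 94179839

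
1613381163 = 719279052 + 894102111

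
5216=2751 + 2465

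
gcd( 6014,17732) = 62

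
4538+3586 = 8124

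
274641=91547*3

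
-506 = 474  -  980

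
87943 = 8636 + 79307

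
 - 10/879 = -1 + 869/879 = -0.01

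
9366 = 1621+7745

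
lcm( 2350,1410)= 7050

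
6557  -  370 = 6187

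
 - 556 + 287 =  - 269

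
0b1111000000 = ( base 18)2H6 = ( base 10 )960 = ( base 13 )58b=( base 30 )120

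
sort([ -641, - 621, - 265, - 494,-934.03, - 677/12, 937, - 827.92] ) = [ - 934.03, - 827.92, - 641, - 621,-494, - 265, - 677/12, 937 ] 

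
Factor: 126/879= 42/293 = 2^1*3^1*7^1*293^( - 1 )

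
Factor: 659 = 659^1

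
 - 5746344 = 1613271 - 7359615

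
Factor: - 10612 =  - 2^2*7^1*379^1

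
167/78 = 167/78 = 2.14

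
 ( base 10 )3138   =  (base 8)6102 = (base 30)3EI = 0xC42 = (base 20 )7GI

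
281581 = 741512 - 459931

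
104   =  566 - 462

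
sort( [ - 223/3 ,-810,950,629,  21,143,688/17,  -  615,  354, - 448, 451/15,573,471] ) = [-810,  -  615, - 448, - 223/3,21, 451/15, 688/17,143, 354,471, 573,629, 950]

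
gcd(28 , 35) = 7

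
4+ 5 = 9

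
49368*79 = 3900072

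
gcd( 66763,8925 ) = 1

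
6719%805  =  279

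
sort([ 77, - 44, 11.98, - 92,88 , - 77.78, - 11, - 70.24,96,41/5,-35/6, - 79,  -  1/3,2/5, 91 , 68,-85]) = [ - 92, - 85,-79, - 77.78, - 70.24,-44, - 11, - 35/6,  -  1/3, 2/5,41/5,11.98,68, 77,88,91, 96] 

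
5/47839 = 5/47839 = 0.00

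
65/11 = 65/11= 5.91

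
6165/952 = 6  +  453/952 = 6.48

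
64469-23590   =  40879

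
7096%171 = 85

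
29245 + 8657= 37902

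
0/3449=0 = 0.00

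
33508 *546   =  18295368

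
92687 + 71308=163995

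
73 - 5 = 68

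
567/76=7 + 35/76 = 7.46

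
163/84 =1 + 79/84 = 1.94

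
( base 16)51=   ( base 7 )144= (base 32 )2H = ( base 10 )81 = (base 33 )2F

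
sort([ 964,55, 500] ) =[55, 500, 964]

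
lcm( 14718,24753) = 544566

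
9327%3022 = 261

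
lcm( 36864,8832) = 847872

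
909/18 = 50 + 1/2  =  50.50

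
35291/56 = 35291/56 = 630.20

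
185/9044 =185/9044 =0.02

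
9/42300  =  1/4700=0.00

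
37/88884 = 37/88884= 0.00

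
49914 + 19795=69709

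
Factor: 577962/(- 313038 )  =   - 973/527 = -  7^1*17^(-1 )*31^( - 1)*139^1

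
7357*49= 360493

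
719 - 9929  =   - 9210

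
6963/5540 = 6963/5540 = 1.26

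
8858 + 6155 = 15013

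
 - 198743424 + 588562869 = 389819445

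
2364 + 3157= 5521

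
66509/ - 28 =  -66509/28 = - 2375.32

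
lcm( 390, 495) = 12870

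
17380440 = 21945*792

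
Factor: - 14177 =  - 14177^1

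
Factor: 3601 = 13^1*277^1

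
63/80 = 63/80 = 0.79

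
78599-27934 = 50665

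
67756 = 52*1303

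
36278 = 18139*2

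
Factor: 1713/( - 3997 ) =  - 3^1*7^( - 1 ) = - 3/7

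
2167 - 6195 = -4028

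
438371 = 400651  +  37720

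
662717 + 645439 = 1308156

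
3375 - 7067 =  - 3692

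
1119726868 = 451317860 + 668409008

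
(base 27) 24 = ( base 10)58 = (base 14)42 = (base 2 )111010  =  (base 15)3d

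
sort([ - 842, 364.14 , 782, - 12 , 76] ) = [ - 842, - 12,76, 364.14,  782 ]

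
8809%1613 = 744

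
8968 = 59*152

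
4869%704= 645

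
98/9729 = 98/9729 = 0.01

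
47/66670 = 47/66670 =0.00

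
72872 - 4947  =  67925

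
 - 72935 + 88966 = 16031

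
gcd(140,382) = 2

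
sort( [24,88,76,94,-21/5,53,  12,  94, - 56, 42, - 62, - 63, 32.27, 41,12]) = [-63, - 62, - 56,  -  21/5 , 12,12,24,  32.27,41,42,53,76,88,94,94 ] 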